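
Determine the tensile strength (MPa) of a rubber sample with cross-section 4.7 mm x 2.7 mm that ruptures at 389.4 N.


Area = width * thickness = 4.7 * 2.7 = 12.69 mm^2
TS = force / area = 389.4 / 12.69 = 30.69 MPa

30.69 MPa


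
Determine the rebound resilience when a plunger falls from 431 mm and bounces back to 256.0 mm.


Resilience = h_rebound / h_drop * 100
= 256.0 / 431 * 100
= 59.4%

59.4%


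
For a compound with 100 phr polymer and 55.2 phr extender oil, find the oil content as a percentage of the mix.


Oil % = oil / (100 + oil) * 100
= 55.2 / (100 + 55.2) * 100
= 55.2 / 155.2 * 100
= 35.57%

35.57%


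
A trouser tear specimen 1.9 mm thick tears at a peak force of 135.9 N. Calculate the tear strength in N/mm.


Tear strength = force / thickness
= 135.9 / 1.9
= 71.53 N/mm

71.53 N/mm


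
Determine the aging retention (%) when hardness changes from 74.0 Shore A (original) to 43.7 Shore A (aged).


Retention = aged / original * 100
= 43.7 / 74.0 * 100
= 59.1%

59.1%


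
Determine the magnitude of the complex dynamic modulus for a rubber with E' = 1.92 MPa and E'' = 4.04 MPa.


|E*| = sqrt(E'^2 + E''^2)
= sqrt(1.92^2 + 4.04^2)
= sqrt(3.6864 + 16.3216)
= 4.473 MPa

4.473 MPa


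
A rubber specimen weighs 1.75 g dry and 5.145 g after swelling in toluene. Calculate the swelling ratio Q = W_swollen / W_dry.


Q = W_swollen / W_dry
Q = 5.145 / 1.75
Q = 2.94

Q = 2.94


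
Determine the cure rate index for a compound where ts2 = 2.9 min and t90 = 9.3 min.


CRI = 100 / (t90 - ts2)
= 100 / (9.3 - 2.9)
= 100 / 6.4
= 15.62 min^-1

15.62 min^-1


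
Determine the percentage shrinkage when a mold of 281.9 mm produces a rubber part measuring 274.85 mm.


Shrinkage = (mold - part) / mold * 100
= (281.9 - 274.85) / 281.9 * 100
= 7.05 / 281.9 * 100
= 2.5%

2.5%


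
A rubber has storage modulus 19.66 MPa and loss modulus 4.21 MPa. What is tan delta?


tan delta = E'' / E'
= 4.21 / 19.66
= 0.2141

tan delta = 0.2141


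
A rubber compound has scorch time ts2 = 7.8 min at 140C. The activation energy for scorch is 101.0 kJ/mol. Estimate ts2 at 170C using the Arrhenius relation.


Convert temperatures: T1 = 140 + 273.15 = 413.15 K, T2 = 170 + 273.15 = 443.15 K
ts2_new = 7.8 * exp(101000 / 8.314 * (1/443.15 - 1/413.15))
1/T2 - 1/T1 = -1.6386e-04
ts2_new = 1.07 min

1.07 min


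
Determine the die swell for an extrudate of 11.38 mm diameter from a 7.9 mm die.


Die swell ratio = D_extrudate / D_die
= 11.38 / 7.9
= 1.441

Die swell = 1.441


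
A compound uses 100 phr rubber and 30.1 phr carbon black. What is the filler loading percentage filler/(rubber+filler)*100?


Filler % = filler / (rubber + filler) * 100
= 30.1 / (100 + 30.1) * 100
= 30.1 / 130.1 * 100
= 23.14%

23.14%


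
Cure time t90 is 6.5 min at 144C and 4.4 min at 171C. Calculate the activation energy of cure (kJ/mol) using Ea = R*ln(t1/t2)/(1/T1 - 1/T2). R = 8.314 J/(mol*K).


T1 = 417.15 K, T2 = 444.15 K
1/T1 - 1/T2 = 1.4573e-04
ln(t1/t2) = ln(6.5/4.4) = 0.3902
Ea = 8.314 * 0.3902 / 1.4573e-04 = 22261.4170 J/mol
Ea = 22.26 kJ/mol

22.26 kJ/mol


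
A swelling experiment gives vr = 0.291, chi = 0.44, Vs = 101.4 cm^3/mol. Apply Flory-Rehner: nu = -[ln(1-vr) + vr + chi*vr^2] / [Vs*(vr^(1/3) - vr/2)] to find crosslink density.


ln(1 - vr) = ln(1 - 0.291) = -0.3439
Numerator = -((-0.3439) + 0.291 + 0.44 * 0.291^2) = 0.0156
Denominator = 101.4 * (0.291^(1/3) - 0.291/2) = 52.4411
nu = 0.0156 / 52.4411 = 2.9824e-04 mol/cm^3

2.9824e-04 mol/cm^3


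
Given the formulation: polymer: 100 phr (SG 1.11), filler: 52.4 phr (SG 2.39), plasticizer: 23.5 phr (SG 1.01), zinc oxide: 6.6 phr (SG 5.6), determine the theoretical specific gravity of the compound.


Sum of weights = 182.5
Volume contributions:
  polymer: 100/1.11 = 90.0901
  filler: 52.4/2.39 = 21.9247
  plasticizer: 23.5/1.01 = 23.2673
  zinc oxide: 6.6/5.6 = 1.1786
Sum of volumes = 136.4607
SG = 182.5 / 136.4607 = 1.337

SG = 1.337


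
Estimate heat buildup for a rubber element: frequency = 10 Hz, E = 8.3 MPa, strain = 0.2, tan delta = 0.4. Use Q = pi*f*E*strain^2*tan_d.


Q = pi * f * E * strain^2 * tan_d
= pi * 10 * 8.3 * 0.2^2 * 0.4
= pi * 10 * 8.3 * 0.0400 * 0.4
= 4.1720

Q = 4.1720


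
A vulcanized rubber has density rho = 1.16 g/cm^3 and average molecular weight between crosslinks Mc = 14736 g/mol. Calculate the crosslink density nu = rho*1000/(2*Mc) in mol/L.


nu = rho * 1000 / (2 * Mc)
nu = 1.16 * 1000 / (2 * 14736)
nu = 1160.0 / 29472
nu = 0.0394 mol/L

0.0394 mol/L


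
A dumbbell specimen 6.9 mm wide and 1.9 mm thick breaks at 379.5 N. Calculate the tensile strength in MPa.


Area = width * thickness = 6.9 * 1.9 = 13.11 mm^2
TS = force / area = 379.5 / 13.11 = 28.95 MPa

28.95 MPa


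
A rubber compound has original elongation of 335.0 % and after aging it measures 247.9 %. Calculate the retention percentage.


Retention = aged / original * 100
= 247.9 / 335.0 * 100
= 74.0%

74.0%


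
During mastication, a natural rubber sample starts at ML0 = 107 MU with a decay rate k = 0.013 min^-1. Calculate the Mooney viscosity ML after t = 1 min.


ML = ML0 * exp(-k * t)
ML = 107 * exp(-0.013 * 1)
ML = 107 * 0.9871
ML = 105.62 MU

105.62 MU


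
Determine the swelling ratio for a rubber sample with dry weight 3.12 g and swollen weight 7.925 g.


Q = W_swollen / W_dry
Q = 7.925 / 3.12
Q = 2.54

Q = 2.54


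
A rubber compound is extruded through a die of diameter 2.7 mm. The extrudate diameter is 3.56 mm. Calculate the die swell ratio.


Die swell ratio = D_extrudate / D_die
= 3.56 / 2.7
= 1.319

Die swell = 1.319


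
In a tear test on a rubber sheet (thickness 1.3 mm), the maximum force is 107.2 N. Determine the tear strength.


Tear strength = force / thickness
= 107.2 / 1.3
= 82.46 N/mm

82.46 N/mm


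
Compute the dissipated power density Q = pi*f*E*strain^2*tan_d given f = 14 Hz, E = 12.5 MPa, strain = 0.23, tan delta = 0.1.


Q = pi * f * E * strain^2 * tan_d
= pi * 14 * 12.5 * 0.23^2 * 0.1
= pi * 14 * 12.5 * 0.0529 * 0.1
= 2.9083

Q = 2.9083


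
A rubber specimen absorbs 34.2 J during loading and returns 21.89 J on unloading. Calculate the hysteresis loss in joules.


Hysteresis loss = loading - unloading
= 34.2 - 21.89
= 12.31 J

12.31 J


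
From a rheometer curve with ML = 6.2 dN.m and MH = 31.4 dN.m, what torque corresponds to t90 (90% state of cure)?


M90 = ML + 0.9 * (MH - ML)
M90 = 6.2 + 0.9 * (31.4 - 6.2)
M90 = 6.2 + 0.9 * 25.2
M90 = 28.88 dN.m

28.88 dN.m


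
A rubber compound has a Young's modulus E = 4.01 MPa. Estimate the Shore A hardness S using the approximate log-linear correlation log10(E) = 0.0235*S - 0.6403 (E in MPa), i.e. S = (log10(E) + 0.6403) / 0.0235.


log10(E) = 0.0235*S - 0.6403  =>  S = (log10(E) + 0.6403) / 0.0235
log10(4.01) = 0.603144
S = (0.603144 + 0.6403) / 0.0235 = 1.243444 / 0.0235
S = 52.9

Shore A = 52.9


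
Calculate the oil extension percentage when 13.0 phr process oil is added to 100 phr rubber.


Oil % = oil / (100 + oil) * 100
= 13.0 / (100 + 13.0) * 100
= 13.0 / 113.0 * 100
= 11.5%

11.5%


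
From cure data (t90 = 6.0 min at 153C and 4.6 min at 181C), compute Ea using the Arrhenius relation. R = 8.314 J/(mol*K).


T1 = 426.15 K, T2 = 454.15 K
1/T1 - 1/T2 = 1.4468e-04
ln(t1/t2) = ln(6.0/4.6) = 0.2657
Ea = 8.314 * 0.2657 / 1.4468e-04 = 15268.9977 J/mol
Ea = 15.27 kJ/mol

15.27 kJ/mol


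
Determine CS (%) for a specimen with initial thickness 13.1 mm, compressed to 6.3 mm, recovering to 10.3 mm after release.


CS = (t0 - recovered) / (t0 - ts) * 100
= (13.1 - 10.3) / (13.1 - 6.3) * 100
= 2.8 / 6.8 * 100
= 41.2%

41.2%


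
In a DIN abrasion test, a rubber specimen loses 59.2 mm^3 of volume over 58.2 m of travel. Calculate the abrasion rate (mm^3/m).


Rate = volume_loss / distance
= 59.2 / 58.2
= 1.017 mm^3/m

1.017 mm^3/m


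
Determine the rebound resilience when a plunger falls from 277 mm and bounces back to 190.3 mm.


Resilience = h_rebound / h_drop * 100
= 190.3 / 277 * 100
= 68.7%

68.7%


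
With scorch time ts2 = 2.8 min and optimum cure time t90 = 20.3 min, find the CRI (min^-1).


CRI = 100 / (t90 - ts2)
= 100 / (20.3 - 2.8)
= 100 / 17.5
= 5.71 min^-1

5.71 min^-1


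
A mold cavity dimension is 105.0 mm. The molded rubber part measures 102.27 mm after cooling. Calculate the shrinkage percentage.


Shrinkage = (mold - part) / mold * 100
= (105.0 - 102.27) / 105.0 * 100
= 2.73 / 105.0 * 100
= 2.6%

2.6%


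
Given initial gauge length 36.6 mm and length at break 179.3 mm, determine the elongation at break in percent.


Elongation = (Lf - L0) / L0 * 100
= (179.3 - 36.6) / 36.6 * 100
= 142.7 / 36.6 * 100
= 389.9%

389.9%


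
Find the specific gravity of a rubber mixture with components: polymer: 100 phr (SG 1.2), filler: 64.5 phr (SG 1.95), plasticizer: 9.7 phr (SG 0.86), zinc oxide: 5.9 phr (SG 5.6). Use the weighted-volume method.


Sum of weights = 180.1
Volume contributions:
  polymer: 100/1.2 = 83.3333
  filler: 64.5/1.95 = 33.0769
  plasticizer: 9.7/0.86 = 11.2791
  zinc oxide: 5.9/5.6 = 1.0536
Sum of volumes = 128.7429
SG = 180.1 / 128.7429 = 1.399

SG = 1.399


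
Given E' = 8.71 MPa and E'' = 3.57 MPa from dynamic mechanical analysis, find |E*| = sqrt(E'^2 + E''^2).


|E*| = sqrt(E'^2 + E''^2)
= sqrt(8.71^2 + 3.57^2)
= sqrt(75.8641 + 12.7449)
= 9.413 MPa

9.413 MPa


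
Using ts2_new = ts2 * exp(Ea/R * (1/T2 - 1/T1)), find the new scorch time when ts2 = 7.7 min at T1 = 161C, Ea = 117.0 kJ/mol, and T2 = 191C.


Convert temperatures: T1 = 161 + 273.15 = 434.15 K, T2 = 191 + 273.15 = 464.15 K
ts2_new = 7.7 * exp(117000 / 8.314 * (1/464.15 - 1/434.15))
1/T2 - 1/T1 = -1.4888e-04
ts2_new = 0.95 min

0.95 min


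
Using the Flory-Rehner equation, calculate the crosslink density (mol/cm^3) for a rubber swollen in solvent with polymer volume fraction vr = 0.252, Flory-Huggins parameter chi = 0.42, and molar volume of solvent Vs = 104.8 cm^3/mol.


ln(1 - vr) = ln(1 - 0.252) = -0.2904
Numerator = -((-0.2904) + 0.252 + 0.42 * 0.252^2) = 0.0117
Denominator = 104.8 * (0.252^(1/3) - 0.252/2) = 52.9906
nu = 0.0117 / 52.9906 = 2.2043e-04 mol/cm^3

2.2043e-04 mol/cm^3


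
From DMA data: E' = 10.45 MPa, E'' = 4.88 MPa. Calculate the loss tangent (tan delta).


tan delta = E'' / E'
= 4.88 / 10.45
= 0.467

tan delta = 0.467


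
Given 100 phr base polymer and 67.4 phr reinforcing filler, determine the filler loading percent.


Filler % = filler / (rubber + filler) * 100
= 67.4 / (100 + 67.4) * 100
= 67.4 / 167.4 * 100
= 40.26%

40.26%


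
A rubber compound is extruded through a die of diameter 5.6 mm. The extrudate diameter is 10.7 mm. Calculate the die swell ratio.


Die swell ratio = D_extrudate / D_die
= 10.7 / 5.6
= 1.911

Die swell = 1.911


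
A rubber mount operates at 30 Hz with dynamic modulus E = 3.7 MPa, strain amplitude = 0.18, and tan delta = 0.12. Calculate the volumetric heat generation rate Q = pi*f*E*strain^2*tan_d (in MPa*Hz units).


Q = pi * f * E * strain^2 * tan_d
= pi * 30 * 3.7 * 0.18^2 * 0.12
= pi * 30 * 3.7 * 0.0324 * 0.12
= 1.3558

Q = 1.3558


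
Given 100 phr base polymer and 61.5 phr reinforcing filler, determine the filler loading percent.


Filler % = filler / (rubber + filler) * 100
= 61.5 / (100 + 61.5) * 100
= 61.5 / 161.5 * 100
= 38.08%

38.08%


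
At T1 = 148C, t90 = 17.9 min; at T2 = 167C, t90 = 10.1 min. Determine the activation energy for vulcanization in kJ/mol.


T1 = 421.15 K, T2 = 440.15 K
1/T1 - 1/T2 = 1.0250e-04
ln(t1/t2) = ln(17.9/10.1) = 0.5723
Ea = 8.314 * 0.5723 / 1.0250e-04 = 46418.5249 J/mol
Ea = 46.42 kJ/mol

46.42 kJ/mol


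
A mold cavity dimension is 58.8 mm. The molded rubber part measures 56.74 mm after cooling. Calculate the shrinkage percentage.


Shrinkage = (mold - part) / mold * 100
= (58.8 - 56.74) / 58.8 * 100
= 2.06 / 58.8 * 100
= 3.5%

3.5%


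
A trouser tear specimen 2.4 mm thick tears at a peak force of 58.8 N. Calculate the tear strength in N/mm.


Tear strength = force / thickness
= 58.8 / 2.4
= 24.5 N/mm

24.5 N/mm


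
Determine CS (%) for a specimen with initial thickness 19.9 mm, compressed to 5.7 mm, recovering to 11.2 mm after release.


CS = (t0 - recovered) / (t0 - ts) * 100
= (19.9 - 11.2) / (19.9 - 5.7) * 100
= 8.7 / 14.2 * 100
= 61.3%

61.3%


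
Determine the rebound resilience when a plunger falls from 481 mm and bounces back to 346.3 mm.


Resilience = h_rebound / h_drop * 100
= 346.3 / 481 * 100
= 72.0%

72.0%


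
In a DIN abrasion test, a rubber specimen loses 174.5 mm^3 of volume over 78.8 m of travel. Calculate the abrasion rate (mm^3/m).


Rate = volume_loss / distance
= 174.5 / 78.8
= 2.214 mm^3/m

2.214 mm^3/m


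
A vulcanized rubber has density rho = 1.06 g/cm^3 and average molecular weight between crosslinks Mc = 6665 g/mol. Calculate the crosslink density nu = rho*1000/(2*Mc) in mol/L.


nu = rho * 1000 / (2 * Mc)
nu = 1.06 * 1000 / (2 * 6665)
nu = 1060.0 / 13330
nu = 0.0795 mol/L

0.0795 mol/L


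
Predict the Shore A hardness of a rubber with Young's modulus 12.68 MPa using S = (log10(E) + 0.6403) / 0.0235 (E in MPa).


log10(E) = 0.0235*S - 0.6403  =>  S = (log10(E) + 0.6403) / 0.0235
log10(12.68) = 1.103119
S = (1.103119 + 0.6403) / 0.0235 = 1.743419 / 0.0235
S = 74.2

Shore A = 74.2


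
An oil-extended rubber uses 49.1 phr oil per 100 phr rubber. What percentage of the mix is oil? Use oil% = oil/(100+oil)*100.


Oil % = oil / (100 + oil) * 100
= 49.1 / (100 + 49.1) * 100
= 49.1 / 149.1 * 100
= 32.93%

32.93%


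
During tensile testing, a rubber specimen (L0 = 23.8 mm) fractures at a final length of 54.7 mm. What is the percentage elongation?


Elongation = (Lf - L0) / L0 * 100
= (54.7 - 23.8) / 23.8 * 100
= 30.9 / 23.8 * 100
= 129.8%

129.8%


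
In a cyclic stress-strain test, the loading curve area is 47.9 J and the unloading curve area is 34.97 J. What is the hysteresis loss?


Hysteresis loss = loading - unloading
= 47.9 - 34.97
= 12.93 J

12.93 J


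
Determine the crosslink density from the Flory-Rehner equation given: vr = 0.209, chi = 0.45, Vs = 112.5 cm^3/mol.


ln(1 - vr) = ln(1 - 0.209) = -0.2345
Numerator = -((-0.2345) + 0.209 + 0.45 * 0.209^2) = 0.0058
Denominator = 112.5 * (0.209^(1/3) - 0.209/2) = 55.0066
nu = 0.0058 / 55.0066 = 1.0546e-04 mol/cm^3

1.0546e-04 mol/cm^3


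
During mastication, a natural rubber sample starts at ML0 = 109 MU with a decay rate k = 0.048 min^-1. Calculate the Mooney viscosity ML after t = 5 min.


ML = ML0 * exp(-k * t)
ML = 109 * exp(-0.048 * 5)
ML = 109 * 0.7866
ML = 85.74 MU

85.74 MU


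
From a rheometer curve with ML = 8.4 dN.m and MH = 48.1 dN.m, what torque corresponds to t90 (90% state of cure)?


M90 = ML + 0.9 * (MH - ML)
M90 = 8.4 + 0.9 * (48.1 - 8.4)
M90 = 8.4 + 0.9 * 39.7
M90 = 44.13 dN.m

44.13 dN.m


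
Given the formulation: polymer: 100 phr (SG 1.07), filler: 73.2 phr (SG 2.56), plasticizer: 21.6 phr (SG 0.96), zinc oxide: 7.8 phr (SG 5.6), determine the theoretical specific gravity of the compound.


Sum of weights = 202.6
Volume contributions:
  polymer: 100/1.07 = 93.4579
  filler: 73.2/2.56 = 28.5938
  plasticizer: 21.6/0.96 = 22.5000
  zinc oxide: 7.8/5.6 = 1.3929
Sum of volumes = 145.9446
SG = 202.6 / 145.9446 = 1.388

SG = 1.388


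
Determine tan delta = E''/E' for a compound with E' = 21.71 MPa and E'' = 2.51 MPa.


tan delta = E'' / E'
= 2.51 / 21.71
= 0.1156

tan delta = 0.1156


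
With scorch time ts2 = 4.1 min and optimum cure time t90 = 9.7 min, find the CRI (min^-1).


CRI = 100 / (t90 - ts2)
= 100 / (9.7 - 4.1)
= 100 / 5.6
= 17.86 min^-1

17.86 min^-1


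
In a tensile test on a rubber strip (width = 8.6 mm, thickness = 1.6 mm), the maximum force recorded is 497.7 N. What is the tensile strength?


Area = width * thickness = 8.6 * 1.6 = 13.76 mm^2
TS = force / area = 497.7 / 13.76 = 36.17 MPa

36.17 MPa


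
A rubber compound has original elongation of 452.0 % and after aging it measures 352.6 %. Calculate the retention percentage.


Retention = aged / original * 100
= 352.6 / 452.0 * 100
= 78.0%

78.0%


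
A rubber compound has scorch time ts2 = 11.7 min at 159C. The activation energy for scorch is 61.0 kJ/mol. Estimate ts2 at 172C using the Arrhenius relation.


Convert temperatures: T1 = 159 + 273.15 = 432.15 K, T2 = 172 + 273.15 = 445.15 K
ts2_new = 11.7 * exp(61000 / 8.314 * (1/445.15 - 1/432.15))
1/T2 - 1/T1 = -6.7578e-05
ts2_new = 7.13 min

7.13 min


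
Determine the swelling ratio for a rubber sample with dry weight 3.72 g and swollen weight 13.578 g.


Q = W_swollen / W_dry
Q = 13.578 / 3.72
Q = 3.65

Q = 3.65


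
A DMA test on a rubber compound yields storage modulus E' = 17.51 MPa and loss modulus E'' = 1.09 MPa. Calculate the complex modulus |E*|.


|E*| = sqrt(E'^2 + E''^2)
= sqrt(17.51^2 + 1.09^2)
= sqrt(306.6001 + 1.1881)
= 17.544 MPa

17.544 MPa


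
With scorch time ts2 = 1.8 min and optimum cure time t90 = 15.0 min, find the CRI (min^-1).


CRI = 100 / (t90 - ts2)
= 100 / (15.0 - 1.8)
= 100 / 13.2
= 7.58 min^-1

7.58 min^-1


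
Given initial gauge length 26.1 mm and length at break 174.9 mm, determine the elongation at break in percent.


Elongation = (Lf - L0) / L0 * 100
= (174.9 - 26.1) / 26.1 * 100
= 148.8 / 26.1 * 100
= 570.1%

570.1%


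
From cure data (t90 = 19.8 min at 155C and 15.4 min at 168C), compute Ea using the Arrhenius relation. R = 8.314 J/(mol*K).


T1 = 428.15 K, T2 = 441.15 K
1/T1 - 1/T2 = 6.8827e-05
ln(t1/t2) = ln(19.8/15.4) = 0.2513
Ea = 8.314 * 0.2513 / 6.8827e-05 = 30357.5223 J/mol
Ea = 30.36 kJ/mol

30.36 kJ/mol


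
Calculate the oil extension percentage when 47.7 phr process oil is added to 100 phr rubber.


Oil % = oil / (100 + oil) * 100
= 47.7 / (100 + 47.7) * 100
= 47.7 / 147.7 * 100
= 32.3%

32.3%


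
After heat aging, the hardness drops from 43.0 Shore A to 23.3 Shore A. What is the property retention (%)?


Retention = aged / original * 100
= 23.3 / 43.0 * 100
= 54.2%

54.2%


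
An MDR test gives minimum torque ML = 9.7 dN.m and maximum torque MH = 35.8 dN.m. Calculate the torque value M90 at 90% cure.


M90 = ML + 0.9 * (MH - ML)
M90 = 9.7 + 0.9 * (35.8 - 9.7)
M90 = 9.7 + 0.9 * 26.1
M90 = 33.19 dN.m

33.19 dN.m


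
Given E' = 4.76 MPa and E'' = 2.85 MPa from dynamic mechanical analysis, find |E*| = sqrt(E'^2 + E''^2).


|E*| = sqrt(E'^2 + E''^2)
= sqrt(4.76^2 + 2.85^2)
= sqrt(22.6576 + 8.1225)
= 5.548 MPa

5.548 MPa


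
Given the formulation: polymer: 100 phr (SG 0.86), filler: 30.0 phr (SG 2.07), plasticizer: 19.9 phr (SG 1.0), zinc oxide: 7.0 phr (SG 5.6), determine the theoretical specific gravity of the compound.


Sum of weights = 156.9
Volume contributions:
  polymer: 100/0.86 = 116.2791
  filler: 30.0/2.07 = 14.4928
  plasticizer: 19.9/1.0 = 19.9000
  zinc oxide: 7.0/5.6 = 1.2500
Sum of volumes = 151.9218
SG = 156.9 / 151.9218 = 1.033

SG = 1.033


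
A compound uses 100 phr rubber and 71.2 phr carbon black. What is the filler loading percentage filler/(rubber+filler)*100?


Filler % = filler / (rubber + filler) * 100
= 71.2 / (100 + 71.2) * 100
= 71.2 / 171.2 * 100
= 41.59%

41.59%


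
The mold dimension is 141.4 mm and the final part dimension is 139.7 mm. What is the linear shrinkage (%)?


Shrinkage = (mold - part) / mold * 100
= (141.4 - 139.7) / 141.4 * 100
= 1.7 / 141.4 * 100
= 1.2%

1.2%


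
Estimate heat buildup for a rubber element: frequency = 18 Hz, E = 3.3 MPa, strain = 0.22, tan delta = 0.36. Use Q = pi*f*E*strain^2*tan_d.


Q = pi * f * E * strain^2 * tan_d
= pi * 18 * 3.3 * 0.22^2 * 0.36
= pi * 18 * 3.3 * 0.0484 * 0.36
= 3.2515

Q = 3.2515


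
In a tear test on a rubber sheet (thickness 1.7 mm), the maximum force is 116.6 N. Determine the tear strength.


Tear strength = force / thickness
= 116.6 / 1.7
= 68.59 N/mm

68.59 N/mm


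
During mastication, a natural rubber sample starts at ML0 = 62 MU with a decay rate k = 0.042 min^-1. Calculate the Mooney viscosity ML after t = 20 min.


ML = ML0 * exp(-k * t)
ML = 62 * exp(-0.042 * 20)
ML = 62 * 0.4317
ML = 26.77 MU

26.77 MU


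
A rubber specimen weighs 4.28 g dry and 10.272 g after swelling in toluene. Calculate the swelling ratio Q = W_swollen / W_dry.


Q = W_swollen / W_dry
Q = 10.272 / 4.28
Q = 2.4

Q = 2.4


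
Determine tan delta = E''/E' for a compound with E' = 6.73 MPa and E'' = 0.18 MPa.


tan delta = E'' / E'
= 0.18 / 6.73
= 0.0267

tan delta = 0.0267


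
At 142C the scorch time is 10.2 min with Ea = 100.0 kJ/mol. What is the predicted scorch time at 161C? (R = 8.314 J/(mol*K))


Convert temperatures: T1 = 142 + 273.15 = 415.15 K, T2 = 161 + 273.15 = 434.15 K
ts2_new = 10.2 * exp(100000 / 8.314 * (1/434.15 - 1/415.15))
1/T2 - 1/T1 = -1.0542e-04
ts2_new = 2.87 min

2.87 min


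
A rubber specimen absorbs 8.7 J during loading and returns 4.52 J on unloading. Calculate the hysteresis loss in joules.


Hysteresis loss = loading - unloading
= 8.7 - 4.52
= 4.18 J

4.18 J


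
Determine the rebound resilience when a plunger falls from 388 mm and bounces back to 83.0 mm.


Resilience = h_rebound / h_drop * 100
= 83.0 / 388 * 100
= 21.4%

21.4%


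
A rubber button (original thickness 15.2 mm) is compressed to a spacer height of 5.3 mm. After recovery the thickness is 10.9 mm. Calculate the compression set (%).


CS = (t0 - recovered) / (t0 - ts) * 100
= (15.2 - 10.9) / (15.2 - 5.3) * 100
= 4.3 / 9.9 * 100
= 43.4%

43.4%


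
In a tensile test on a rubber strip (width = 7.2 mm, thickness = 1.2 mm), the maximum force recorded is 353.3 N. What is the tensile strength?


Area = width * thickness = 7.2 * 1.2 = 8.64 mm^2
TS = force / area = 353.3 / 8.64 = 40.89 MPa

40.89 MPa


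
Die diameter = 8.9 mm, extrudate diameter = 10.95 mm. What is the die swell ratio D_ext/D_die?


Die swell ratio = D_extrudate / D_die
= 10.95 / 8.9
= 1.23

Die swell = 1.23


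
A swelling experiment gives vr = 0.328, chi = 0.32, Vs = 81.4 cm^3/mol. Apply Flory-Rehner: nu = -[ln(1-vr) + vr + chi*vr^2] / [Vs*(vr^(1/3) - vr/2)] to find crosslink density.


ln(1 - vr) = ln(1 - 0.328) = -0.3975
Numerator = -((-0.3975) + 0.328 + 0.32 * 0.328^2) = 0.0351
Denominator = 81.4 * (0.328^(1/3) - 0.328/2) = 42.7874
nu = 0.0351 / 42.7874 = 8.1964e-04 mol/cm^3

8.1964e-04 mol/cm^3


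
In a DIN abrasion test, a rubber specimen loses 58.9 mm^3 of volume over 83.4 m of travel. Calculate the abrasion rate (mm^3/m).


Rate = volume_loss / distance
= 58.9 / 83.4
= 0.706 mm^3/m

0.706 mm^3/m


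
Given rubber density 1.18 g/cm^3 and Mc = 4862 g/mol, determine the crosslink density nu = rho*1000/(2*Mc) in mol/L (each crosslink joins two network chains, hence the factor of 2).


nu = rho * 1000 / (2 * Mc)
nu = 1.18 * 1000 / (2 * 4862)
nu = 1180.0 / 9724
nu = 0.1213 mol/L

0.1213 mol/L


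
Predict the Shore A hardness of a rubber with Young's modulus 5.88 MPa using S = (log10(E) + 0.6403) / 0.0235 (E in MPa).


log10(E) = 0.0235*S - 0.6403  =>  S = (log10(E) + 0.6403) / 0.0235
log10(5.88) = 0.769377
S = (0.769377 + 0.6403) / 0.0235 = 1.409677 / 0.0235
S = 60.0

Shore A = 60.0


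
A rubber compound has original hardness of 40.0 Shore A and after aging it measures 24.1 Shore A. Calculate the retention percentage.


Retention = aged / original * 100
= 24.1 / 40.0 * 100
= 60.2%

60.2%


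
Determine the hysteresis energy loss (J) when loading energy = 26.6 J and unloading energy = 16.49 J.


Hysteresis loss = loading - unloading
= 26.6 - 16.49
= 10.11 J

10.11 J


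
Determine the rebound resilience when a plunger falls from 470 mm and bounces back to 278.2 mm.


Resilience = h_rebound / h_drop * 100
= 278.2 / 470 * 100
= 59.2%

59.2%


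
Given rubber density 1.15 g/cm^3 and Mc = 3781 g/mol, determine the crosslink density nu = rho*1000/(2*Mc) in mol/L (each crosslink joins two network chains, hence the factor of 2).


nu = rho * 1000 / (2 * Mc)
nu = 1.15 * 1000 / (2 * 3781)
nu = 1150.0 / 7562
nu = 0.1521 mol/L

0.1521 mol/L


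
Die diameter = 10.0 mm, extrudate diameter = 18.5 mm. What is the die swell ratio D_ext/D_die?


Die swell ratio = D_extrudate / D_die
= 18.5 / 10.0
= 1.85

Die swell = 1.85


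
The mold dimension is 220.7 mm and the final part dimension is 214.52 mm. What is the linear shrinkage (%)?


Shrinkage = (mold - part) / mold * 100
= (220.7 - 214.52) / 220.7 * 100
= 6.18 / 220.7 * 100
= 2.8%

2.8%


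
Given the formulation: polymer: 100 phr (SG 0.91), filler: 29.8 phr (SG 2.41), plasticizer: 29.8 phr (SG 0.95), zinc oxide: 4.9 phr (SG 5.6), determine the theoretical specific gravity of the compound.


Sum of weights = 164.5
Volume contributions:
  polymer: 100/0.91 = 109.8901
  filler: 29.8/2.41 = 12.3651
  plasticizer: 29.8/0.95 = 31.3684
  zinc oxide: 4.9/5.6 = 0.8750
Sum of volumes = 154.4987
SG = 164.5 / 154.4987 = 1.065

SG = 1.065


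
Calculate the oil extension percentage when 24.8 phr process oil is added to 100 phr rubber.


Oil % = oil / (100 + oil) * 100
= 24.8 / (100 + 24.8) * 100
= 24.8 / 124.8 * 100
= 19.87%

19.87%


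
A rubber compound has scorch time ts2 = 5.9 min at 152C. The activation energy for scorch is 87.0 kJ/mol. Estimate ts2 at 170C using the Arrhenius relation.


Convert temperatures: T1 = 152 + 273.15 = 425.15 K, T2 = 170 + 273.15 = 443.15 K
ts2_new = 5.9 * exp(87000 / 8.314 * (1/443.15 - 1/425.15))
1/T2 - 1/T1 = -9.5539e-05
ts2_new = 2.17 min

2.17 min


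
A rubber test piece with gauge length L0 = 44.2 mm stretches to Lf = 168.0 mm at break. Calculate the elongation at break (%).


Elongation = (Lf - L0) / L0 * 100
= (168.0 - 44.2) / 44.2 * 100
= 123.8 / 44.2 * 100
= 280.1%

280.1%


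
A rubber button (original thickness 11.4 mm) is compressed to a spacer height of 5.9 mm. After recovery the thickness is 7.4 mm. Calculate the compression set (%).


CS = (t0 - recovered) / (t0 - ts) * 100
= (11.4 - 7.4) / (11.4 - 5.9) * 100
= 4.0 / 5.5 * 100
= 72.7%

72.7%


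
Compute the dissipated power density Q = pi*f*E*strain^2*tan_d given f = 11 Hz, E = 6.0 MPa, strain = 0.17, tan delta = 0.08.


Q = pi * f * E * strain^2 * tan_d
= pi * 11 * 6.0 * 0.17^2 * 0.08
= pi * 11 * 6.0 * 0.0289 * 0.08
= 0.4794

Q = 0.4794


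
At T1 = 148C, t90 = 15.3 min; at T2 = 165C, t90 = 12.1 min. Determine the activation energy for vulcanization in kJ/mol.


T1 = 421.15 K, T2 = 438.15 K
1/T1 - 1/T2 = 9.2128e-05
ln(t1/t2) = ln(15.3/12.1) = 0.2346
Ea = 8.314 * 0.2346 / 9.2128e-05 = 21175.6340 J/mol
Ea = 21.18 kJ/mol

21.18 kJ/mol


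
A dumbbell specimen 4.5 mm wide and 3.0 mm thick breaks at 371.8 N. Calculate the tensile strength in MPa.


Area = width * thickness = 4.5 * 3.0 = 13.5 mm^2
TS = force / area = 371.8 / 13.5 = 27.54 MPa

27.54 MPa


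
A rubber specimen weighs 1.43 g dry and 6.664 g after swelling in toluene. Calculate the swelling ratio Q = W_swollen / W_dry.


Q = W_swollen / W_dry
Q = 6.664 / 1.43
Q = 4.66

Q = 4.66


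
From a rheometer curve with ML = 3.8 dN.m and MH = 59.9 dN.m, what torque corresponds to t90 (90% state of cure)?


M90 = ML + 0.9 * (MH - ML)
M90 = 3.8 + 0.9 * (59.9 - 3.8)
M90 = 3.8 + 0.9 * 56.1
M90 = 54.29 dN.m

54.29 dN.m


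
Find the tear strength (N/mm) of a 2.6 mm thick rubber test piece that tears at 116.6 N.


Tear strength = force / thickness
= 116.6 / 2.6
= 44.85 N/mm

44.85 N/mm


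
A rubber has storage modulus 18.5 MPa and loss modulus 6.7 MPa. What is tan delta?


tan delta = E'' / E'
= 6.7 / 18.5
= 0.3622

tan delta = 0.3622


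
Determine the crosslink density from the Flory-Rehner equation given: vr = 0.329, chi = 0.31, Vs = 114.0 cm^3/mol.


ln(1 - vr) = ln(1 - 0.329) = -0.3990
Numerator = -((-0.3990) + 0.329 + 0.31 * 0.329^2) = 0.0364
Denominator = 114.0 * (0.329^(1/3) - 0.329/2) = 59.9462
nu = 0.0364 / 59.9462 = 6.0774e-04 mol/cm^3

6.0774e-04 mol/cm^3


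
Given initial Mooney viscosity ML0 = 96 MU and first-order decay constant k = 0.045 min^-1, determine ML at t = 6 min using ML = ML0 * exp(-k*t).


ML = ML0 * exp(-k * t)
ML = 96 * exp(-0.045 * 6)
ML = 96 * 0.7634
ML = 73.28 MU

73.28 MU


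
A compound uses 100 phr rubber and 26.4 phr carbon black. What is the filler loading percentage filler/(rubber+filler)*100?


Filler % = filler / (rubber + filler) * 100
= 26.4 / (100 + 26.4) * 100
= 26.4 / 126.4 * 100
= 20.89%

20.89%


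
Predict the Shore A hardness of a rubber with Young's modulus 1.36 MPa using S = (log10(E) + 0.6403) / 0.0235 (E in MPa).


log10(E) = 0.0235*S - 0.6403  =>  S = (log10(E) + 0.6403) / 0.0235
log10(1.36) = 0.133539
S = (0.133539 + 0.6403) / 0.0235 = 0.773839 / 0.0235
S = 32.9

Shore A = 32.9


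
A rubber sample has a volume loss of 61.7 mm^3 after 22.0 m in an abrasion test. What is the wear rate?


Rate = volume_loss / distance
= 61.7 / 22.0
= 2.805 mm^3/m

2.805 mm^3/m


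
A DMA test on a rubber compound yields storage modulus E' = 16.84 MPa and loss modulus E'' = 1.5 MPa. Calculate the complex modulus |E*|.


|E*| = sqrt(E'^2 + E''^2)
= sqrt(16.84^2 + 1.5^2)
= sqrt(283.5856 + 2.2500)
= 16.907 MPa

16.907 MPa


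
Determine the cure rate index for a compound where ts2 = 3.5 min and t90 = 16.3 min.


CRI = 100 / (t90 - ts2)
= 100 / (16.3 - 3.5)
= 100 / 12.8
= 7.81 min^-1

7.81 min^-1


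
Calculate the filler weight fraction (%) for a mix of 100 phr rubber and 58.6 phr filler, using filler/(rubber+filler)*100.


Filler % = filler / (rubber + filler) * 100
= 58.6 / (100 + 58.6) * 100
= 58.6 / 158.6 * 100
= 36.95%

36.95%


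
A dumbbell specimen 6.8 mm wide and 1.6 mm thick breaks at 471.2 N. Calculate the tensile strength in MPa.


Area = width * thickness = 6.8 * 1.6 = 10.88 mm^2
TS = force / area = 471.2 / 10.88 = 43.31 MPa

43.31 MPa


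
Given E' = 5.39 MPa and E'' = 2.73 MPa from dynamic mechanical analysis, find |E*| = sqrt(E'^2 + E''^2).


|E*| = sqrt(E'^2 + E''^2)
= sqrt(5.39^2 + 2.73^2)
= sqrt(29.0521 + 7.4529)
= 6.042 MPa

6.042 MPa


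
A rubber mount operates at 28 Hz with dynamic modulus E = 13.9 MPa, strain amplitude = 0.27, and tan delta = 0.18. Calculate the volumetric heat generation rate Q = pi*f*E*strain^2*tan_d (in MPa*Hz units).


Q = pi * f * E * strain^2 * tan_d
= pi * 28 * 13.9 * 0.27^2 * 0.18
= pi * 28 * 13.9 * 0.0729 * 0.18
= 16.0444

Q = 16.0444


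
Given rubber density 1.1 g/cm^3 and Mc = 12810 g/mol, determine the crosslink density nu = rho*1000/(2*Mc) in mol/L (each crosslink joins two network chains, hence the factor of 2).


nu = rho * 1000 / (2 * Mc)
nu = 1.1 * 1000 / (2 * 12810)
nu = 1100.0 / 25620
nu = 0.0429 mol/L

0.0429 mol/L


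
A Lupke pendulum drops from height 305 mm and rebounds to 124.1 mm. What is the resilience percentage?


Resilience = h_rebound / h_drop * 100
= 124.1 / 305 * 100
= 40.7%

40.7%


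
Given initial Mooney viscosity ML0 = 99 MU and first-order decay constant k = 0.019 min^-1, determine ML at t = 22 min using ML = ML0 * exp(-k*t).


ML = ML0 * exp(-k * t)
ML = 99 * exp(-0.019 * 22)
ML = 99 * 0.6584
ML = 65.18 MU

65.18 MU


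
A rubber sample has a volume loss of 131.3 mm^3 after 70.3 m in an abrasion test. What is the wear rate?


Rate = volume_loss / distance
= 131.3 / 70.3
= 1.868 mm^3/m

1.868 mm^3/m


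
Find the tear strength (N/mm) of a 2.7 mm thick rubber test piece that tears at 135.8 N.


Tear strength = force / thickness
= 135.8 / 2.7
= 50.3 N/mm

50.3 N/mm


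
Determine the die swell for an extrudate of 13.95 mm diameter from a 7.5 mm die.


Die swell ratio = D_extrudate / D_die
= 13.95 / 7.5
= 1.86

Die swell = 1.86


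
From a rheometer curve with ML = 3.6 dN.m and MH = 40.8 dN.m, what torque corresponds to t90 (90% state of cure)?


M90 = ML + 0.9 * (MH - ML)
M90 = 3.6 + 0.9 * (40.8 - 3.6)
M90 = 3.6 + 0.9 * 37.2
M90 = 37.08 dN.m

37.08 dN.m


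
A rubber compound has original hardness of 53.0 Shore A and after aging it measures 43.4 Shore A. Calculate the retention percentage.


Retention = aged / original * 100
= 43.4 / 53.0 * 100
= 81.9%

81.9%


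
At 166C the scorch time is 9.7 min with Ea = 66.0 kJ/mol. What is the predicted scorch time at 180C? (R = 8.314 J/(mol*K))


Convert temperatures: T1 = 166 + 273.15 = 439.15 K, T2 = 180 + 273.15 = 453.15 K
ts2_new = 9.7 * exp(66000 / 8.314 * (1/453.15 - 1/439.15))
1/T2 - 1/T1 = -7.0351e-05
ts2_new = 5.55 min

5.55 min


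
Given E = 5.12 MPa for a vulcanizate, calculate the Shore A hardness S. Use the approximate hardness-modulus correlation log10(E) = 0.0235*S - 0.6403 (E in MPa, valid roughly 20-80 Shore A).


log10(E) = 0.0235*S - 0.6403  =>  S = (log10(E) + 0.6403) / 0.0235
log10(5.12) = 0.709270
S = (0.709270 + 0.6403) / 0.0235 = 1.349570 / 0.0235
S = 57.4

Shore A = 57.4


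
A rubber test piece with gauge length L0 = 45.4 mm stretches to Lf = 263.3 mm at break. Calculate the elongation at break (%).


Elongation = (Lf - L0) / L0 * 100
= (263.3 - 45.4) / 45.4 * 100
= 217.9 / 45.4 * 100
= 480.0%

480.0%


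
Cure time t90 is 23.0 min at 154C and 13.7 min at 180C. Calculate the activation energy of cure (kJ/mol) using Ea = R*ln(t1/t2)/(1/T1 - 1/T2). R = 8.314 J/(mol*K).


T1 = 427.15 K, T2 = 453.15 K
1/T1 - 1/T2 = 1.3432e-04
ln(t1/t2) = ln(23.0/13.7) = 0.5181
Ea = 8.314 * 0.5181 / 1.3432e-04 = 32067.9579 J/mol
Ea = 32.07 kJ/mol

32.07 kJ/mol


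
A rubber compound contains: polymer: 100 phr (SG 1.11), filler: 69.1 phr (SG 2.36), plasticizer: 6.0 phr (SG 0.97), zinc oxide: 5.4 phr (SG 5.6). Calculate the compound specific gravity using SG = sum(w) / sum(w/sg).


Sum of weights = 180.5
Volume contributions:
  polymer: 100/1.11 = 90.0901
  filler: 69.1/2.36 = 29.2797
  plasticizer: 6.0/0.97 = 6.1856
  zinc oxide: 5.4/5.6 = 0.9643
Sum of volumes = 126.5196
SG = 180.5 / 126.5196 = 1.427

SG = 1.427


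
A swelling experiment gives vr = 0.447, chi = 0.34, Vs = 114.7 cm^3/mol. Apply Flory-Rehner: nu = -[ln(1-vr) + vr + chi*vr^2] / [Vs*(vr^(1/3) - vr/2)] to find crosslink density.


ln(1 - vr) = ln(1 - 0.447) = -0.5924
Numerator = -((-0.5924) + 0.447 + 0.34 * 0.447^2) = 0.0775
Denominator = 114.7 * (0.447^(1/3) - 0.447/2) = 62.0645
nu = 0.0775 / 62.0645 = 0.0012 mol/cm^3

0.0012 mol/cm^3


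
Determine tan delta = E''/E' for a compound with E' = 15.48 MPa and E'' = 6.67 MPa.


tan delta = E'' / E'
= 6.67 / 15.48
= 0.4309

tan delta = 0.4309


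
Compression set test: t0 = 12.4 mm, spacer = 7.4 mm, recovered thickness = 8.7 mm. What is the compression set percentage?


CS = (t0 - recovered) / (t0 - ts) * 100
= (12.4 - 8.7) / (12.4 - 7.4) * 100
= 3.7 / 5.0 * 100
= 74.0%

74.0%


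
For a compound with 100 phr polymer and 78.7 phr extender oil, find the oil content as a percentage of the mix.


Oil % = oil / (100 + oil) * 100
= 78.7 / (100 + 78.7) * 100
= 78.7 / 178.7 * 100
= 44.04%

44.04%


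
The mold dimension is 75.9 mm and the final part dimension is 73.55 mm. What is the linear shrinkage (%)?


Shrinkage = (mold - part) / mold * 100
= (75.9 - 73.55) / 75.9 * 100
= 2.35 / 75.9 * 100
= 3.1%

3.1%


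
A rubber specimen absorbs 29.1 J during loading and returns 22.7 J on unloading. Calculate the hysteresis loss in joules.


Hysteresis loss = loading - unloading
= 29.1 - 22.7
= 6.4 J

6.4 J


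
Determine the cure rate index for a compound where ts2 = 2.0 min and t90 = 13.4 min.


CRI = 100 / (t90 - ts2)
= 100 / (13.4 - 2.0)
= 100 / 11.4
= 8.77 min^-1

8.77 min^-1


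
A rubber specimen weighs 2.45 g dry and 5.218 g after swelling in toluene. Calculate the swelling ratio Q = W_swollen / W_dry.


Q = W_swollen / W_dry
Q = 5.218 / 2.45
Q = 2.13

Q = 2.13


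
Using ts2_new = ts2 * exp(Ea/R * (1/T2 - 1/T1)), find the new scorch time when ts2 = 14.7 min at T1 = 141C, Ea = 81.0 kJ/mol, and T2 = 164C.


Convert temperatures: T1 = 141 + 273.15 = 414.15 K, T2 = 164 + 273.15 = 437.15 K
ts2_new = 14.7 * exp(81000 / 8.314 * (1/437.15 - 1/414.15))
1/T2 - 1/T1 = -1.2704e-04
ts2_new = 4.26 min

4.26 min


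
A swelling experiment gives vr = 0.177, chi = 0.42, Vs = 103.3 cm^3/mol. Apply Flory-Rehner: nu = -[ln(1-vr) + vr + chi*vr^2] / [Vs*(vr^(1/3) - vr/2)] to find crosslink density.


ln(1 - vr) = ln(1 - 0.177) = -0.1948
Numerator = -((-0.1948) + 0.177 + 0.42 * 0.177^2) = 0.0046
Denominator = 103.3 * (0.177^(1/3) - 0.177/2) = 48.8575
nu = 0.0046 / 48.8575 = 9.4988e-05 mol/cm^3

9.4988e-05 mol/cm^3


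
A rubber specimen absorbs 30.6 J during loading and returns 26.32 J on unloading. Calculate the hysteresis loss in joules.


Hysteresis loss = loading - unloading
= 30.6 - 26.32
= 4.28 J

4.28 J


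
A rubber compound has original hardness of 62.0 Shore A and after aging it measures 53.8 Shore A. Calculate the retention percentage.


Retention = aged / original * 100
= 53.8 / 62.0 * 100
= 86.8%

86.8%


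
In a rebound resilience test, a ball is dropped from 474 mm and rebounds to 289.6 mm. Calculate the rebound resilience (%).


Resilience = h_rebound / h_drop * 100
= 289.6 / 474 * 100
= 61.1%

61.1%


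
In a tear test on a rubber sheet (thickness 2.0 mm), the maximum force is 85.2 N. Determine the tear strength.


Tear strength = force / thickness
= 85.2 / 2.0
= 42.6 N/mm

42.6 N/mm


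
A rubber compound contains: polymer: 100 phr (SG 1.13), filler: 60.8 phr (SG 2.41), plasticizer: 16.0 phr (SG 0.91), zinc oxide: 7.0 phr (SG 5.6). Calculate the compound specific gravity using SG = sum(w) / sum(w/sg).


Sum of weights = 183.8
Volume contributions:
  polymer: 100/1.13 = 88.4956
  filler: 60.8/2.41 = 25.2282
  plasticizer: 16.0/0.91 = 17.5824
  zinc oxide: 7.0/5.6 = 1.2500
Sum of volumes = 132.5562
SG = 183.8 / 132.5562 = 1.387

SG = 1.387


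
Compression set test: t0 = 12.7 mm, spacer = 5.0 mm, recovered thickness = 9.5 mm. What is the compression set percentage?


CS = (t0 - recovered) / (t0 - ts) * 100
= (12.7 - 9.5) / (12.7 - 5.0) * 100
= 3.2 / 7.7 * 100
= 41.6%

41.6%


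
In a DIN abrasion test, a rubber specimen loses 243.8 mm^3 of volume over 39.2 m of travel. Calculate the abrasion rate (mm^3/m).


Rate = volume_loss / distance
= 243.8 / 39.2
= 6.219 mm^3/m

6.219 mm^3/m


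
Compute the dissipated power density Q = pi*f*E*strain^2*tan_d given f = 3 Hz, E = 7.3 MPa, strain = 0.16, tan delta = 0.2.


Q = pi * f * E * strain^2 * tan_d
= pi * 3 * 7.3 * 0.16^2 * 0.2
= pi * 3 * 7.3 * 0.0256 * 0.2
= 0.3523

Q = 0.3523


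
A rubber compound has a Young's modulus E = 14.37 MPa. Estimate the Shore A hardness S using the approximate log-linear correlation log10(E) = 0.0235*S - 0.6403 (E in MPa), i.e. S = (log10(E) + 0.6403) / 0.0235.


log10(E) = 0.0235*S - 0.6403  =>  S = (log10(E) + 0.6403) / 0.0235
log10(14.37) = 1.157457
S = (1.157457 + 0.6403) / 0.0235 = 1.797757 / 0.0235
S = 76.5

Shore A = 76.5


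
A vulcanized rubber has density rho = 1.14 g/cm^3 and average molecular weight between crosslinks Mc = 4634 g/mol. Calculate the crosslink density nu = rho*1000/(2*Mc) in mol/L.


nu = rho * 1000 / (2 * Mc)
nu = 1.14 * 1000 / (2 * 4634)
nu = 1140.0 / 9268
nu = 0.1230 mol/L

0.1230 mol/L


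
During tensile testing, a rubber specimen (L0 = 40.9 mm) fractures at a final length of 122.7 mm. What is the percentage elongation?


Elongation = (Lf - L0) / L0 * 100
= (122.7 - 40.9) / 40.9 * 100
= 81.8 / 40.9 * 100
= 200.0%

200.0%


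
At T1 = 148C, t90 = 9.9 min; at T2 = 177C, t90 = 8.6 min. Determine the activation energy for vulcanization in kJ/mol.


T1 = 421.15 K, T2 = 450.15 K
1/T1 - 1/T2 = 1.5297e-04
ln(t1/t2) = ln(9.9/8.6) = 0.1408
Ea = 8.314 * 0.1408 / 1.5297e-04 = 7651.1034 J/mol
Ea = 7.65 kJ/mol

7.65 kJ/mol


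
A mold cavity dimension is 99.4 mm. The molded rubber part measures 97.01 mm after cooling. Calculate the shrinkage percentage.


Shrinkage = (mold - part) / mold * 100
= (99.4 - 97.01) / 99.4 * 100
= 2.39 / 99.4 * 100
= 2.4%

2.4%
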